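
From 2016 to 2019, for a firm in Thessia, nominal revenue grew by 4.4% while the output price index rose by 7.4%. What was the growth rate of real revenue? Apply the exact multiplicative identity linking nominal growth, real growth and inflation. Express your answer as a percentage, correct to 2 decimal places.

(1 + g_nom) = (1 + g_real)(1 + π), so g_real = 1.0440 / 1.0740 − 1 = -0.02793.

-2.79%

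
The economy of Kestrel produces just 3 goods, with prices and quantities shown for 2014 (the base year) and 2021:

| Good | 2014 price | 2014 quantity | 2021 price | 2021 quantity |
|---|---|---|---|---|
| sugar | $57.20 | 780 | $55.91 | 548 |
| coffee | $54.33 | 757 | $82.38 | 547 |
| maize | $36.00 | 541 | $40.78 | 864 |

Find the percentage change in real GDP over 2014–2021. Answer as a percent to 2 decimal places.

Real GDP 2014 = Nominal GDP 2014 = 57.20·780 + 54.33·757 + 36.00·541 = 105219.81.
Real GDP 2021 (at 2014 prices) = 57.20·548 + 54.33·547 + 36.00·864 = 92168.11.
Real growth = 92168.11/105219.81 − 1 = -0.1240.

-12.40%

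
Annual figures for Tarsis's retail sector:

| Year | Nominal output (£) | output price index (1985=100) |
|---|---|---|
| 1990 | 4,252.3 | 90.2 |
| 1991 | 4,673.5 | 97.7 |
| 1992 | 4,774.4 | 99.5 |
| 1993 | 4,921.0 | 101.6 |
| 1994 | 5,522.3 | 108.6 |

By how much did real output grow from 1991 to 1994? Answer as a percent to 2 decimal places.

Real output 1991 = 4673.5/0.977 = 4783.52.
Real output 1994 = 5522.3/1.086 = 5084.99.
Change = 5084.99/4783.52 − 1 = 0.0630.

6.30%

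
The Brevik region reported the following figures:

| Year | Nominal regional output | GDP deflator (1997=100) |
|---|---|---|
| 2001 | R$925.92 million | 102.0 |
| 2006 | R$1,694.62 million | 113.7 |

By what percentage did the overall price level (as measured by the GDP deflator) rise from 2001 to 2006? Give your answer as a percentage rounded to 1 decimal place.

11.5%

Price-level change = 113.7 / 102.0 − 1 = 0.1147.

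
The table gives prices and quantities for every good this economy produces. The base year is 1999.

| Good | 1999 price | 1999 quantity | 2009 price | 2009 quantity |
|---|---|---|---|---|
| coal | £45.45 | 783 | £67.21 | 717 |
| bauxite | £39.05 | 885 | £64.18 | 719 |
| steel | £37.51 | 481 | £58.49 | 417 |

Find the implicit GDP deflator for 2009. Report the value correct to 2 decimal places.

155.59

Nominal GDP 2009 = 67.21·717 + 64.18·719 + 58.49·417 = 118725.32.
Real GDP 2009 (at 1999 prices) = 45.45·717 + 39.05·719 + 37.51·417 = 76306.27.
Deflator = Nominal/Real × 100 = 118725.32/76306.27 × 100 = 155.591.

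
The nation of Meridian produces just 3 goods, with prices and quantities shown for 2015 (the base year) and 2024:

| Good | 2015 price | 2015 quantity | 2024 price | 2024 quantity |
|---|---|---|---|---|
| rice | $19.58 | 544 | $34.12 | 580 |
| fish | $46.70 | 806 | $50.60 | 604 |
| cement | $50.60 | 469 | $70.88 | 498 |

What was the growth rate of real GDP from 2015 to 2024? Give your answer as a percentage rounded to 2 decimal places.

-10.08%

Real GDP 2015 = Nominal GDP 2015 = 19.58·544 + 46.70·806 + 50.60·469 = 72023.12.
Real GDP 2024 (at 2015 prices) = 19.58·580 + 46.70·604 + 50.60·498 = 64762.00.
Real growth = 64762.00/72023.12 − 1 = -0.1008.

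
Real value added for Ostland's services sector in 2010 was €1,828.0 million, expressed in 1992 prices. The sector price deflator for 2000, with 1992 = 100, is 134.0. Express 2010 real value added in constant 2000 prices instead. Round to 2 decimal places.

Real value added in 2000 prices = Real value added in 1992 prices × (P_2000/P_1992) = 1828.0 × 1.340 = 2449.52.

€2,449.52 million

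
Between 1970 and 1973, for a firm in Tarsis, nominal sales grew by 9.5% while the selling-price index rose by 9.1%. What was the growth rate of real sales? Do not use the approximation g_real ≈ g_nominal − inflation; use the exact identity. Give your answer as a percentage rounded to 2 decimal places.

(1 + g_nom) = (1 + g_real)(1 + π), so g_real = 1.0950 / 1.0910 − 1 = 0.00367.

0.37%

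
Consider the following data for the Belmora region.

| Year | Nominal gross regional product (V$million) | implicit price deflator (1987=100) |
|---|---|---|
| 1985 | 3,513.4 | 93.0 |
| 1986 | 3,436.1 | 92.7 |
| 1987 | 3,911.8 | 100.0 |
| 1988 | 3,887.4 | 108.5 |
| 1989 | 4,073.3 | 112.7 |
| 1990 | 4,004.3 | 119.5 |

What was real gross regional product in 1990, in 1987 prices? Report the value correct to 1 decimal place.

Real gross regional product 1990 = 4004.3 / 1.195 = 3350.88.

V$3,350.9 million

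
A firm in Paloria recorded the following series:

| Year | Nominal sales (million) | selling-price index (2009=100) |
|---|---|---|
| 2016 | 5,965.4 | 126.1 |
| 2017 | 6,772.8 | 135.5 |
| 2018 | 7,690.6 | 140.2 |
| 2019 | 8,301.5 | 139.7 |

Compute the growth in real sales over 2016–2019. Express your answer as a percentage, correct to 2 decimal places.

25.61%

Real sales 2016 = 5965.4/1.261 = 4730.69.
Real sales 2019 = 8301.5/1.397 = 5942.38.
Change = 5942.38/4730.69 − 1 = 0.2561.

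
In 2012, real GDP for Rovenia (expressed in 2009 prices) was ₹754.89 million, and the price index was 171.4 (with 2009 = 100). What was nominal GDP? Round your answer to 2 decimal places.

₹1,293.88 million

Nominal GDP = Real × (price index/100) = 754.89 × 1.714 = 1293.88.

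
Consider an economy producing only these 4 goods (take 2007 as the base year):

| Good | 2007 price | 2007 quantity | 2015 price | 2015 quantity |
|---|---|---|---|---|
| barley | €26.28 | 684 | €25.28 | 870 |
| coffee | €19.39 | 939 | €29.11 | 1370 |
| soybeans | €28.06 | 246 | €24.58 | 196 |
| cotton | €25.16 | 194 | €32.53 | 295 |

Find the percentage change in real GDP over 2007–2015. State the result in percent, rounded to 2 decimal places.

Real GDP 2007 = Nominal GDP 2007 = 26.28·684 + 19.39·939 + 28.06·246 + 25.16·194 = 47966.53.
Real GDP 2015 (at 2007 prices) = 26.28·870 + 19.39·1370 + 28.06·196 + 25.16·295 = 62349.86.
Real growth = 62349.86/47966.53 − 1 = 0.2999.

29.99%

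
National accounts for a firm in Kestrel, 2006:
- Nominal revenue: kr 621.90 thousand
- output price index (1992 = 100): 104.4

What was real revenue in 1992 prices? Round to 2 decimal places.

kr 595.69 thousand

Real revenue = Nominal / (output price index/100) = 621.90 / 1.044 = 595.69.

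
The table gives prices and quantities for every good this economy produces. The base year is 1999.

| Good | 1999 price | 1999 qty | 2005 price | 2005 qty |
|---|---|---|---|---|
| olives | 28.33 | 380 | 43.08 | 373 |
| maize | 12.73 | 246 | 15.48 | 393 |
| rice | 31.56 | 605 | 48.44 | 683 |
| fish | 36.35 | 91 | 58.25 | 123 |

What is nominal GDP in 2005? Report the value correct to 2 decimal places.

Nominal GDP 2005 = Σ (p_2005 × q_2005) = 43.08·373 + 15.48·393 + 48.44·683 + 58.25·123 = 62401.75.

62401.75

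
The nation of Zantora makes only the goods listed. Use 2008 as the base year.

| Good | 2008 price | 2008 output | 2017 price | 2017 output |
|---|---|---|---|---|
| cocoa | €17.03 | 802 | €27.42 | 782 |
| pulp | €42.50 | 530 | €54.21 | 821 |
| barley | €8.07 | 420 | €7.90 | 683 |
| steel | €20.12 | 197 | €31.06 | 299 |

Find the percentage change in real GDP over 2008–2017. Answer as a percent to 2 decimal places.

Real GDP 2008 = Nominal GDP 2008 = 17.03·802 + 42.50·530 + 8.07·420 + 20.12·197 = 43536.10.
Real GDP 2017 (at 2008 prices) = 17.03·782 + 42.50·821 + 8.07·683 + 20.12·299 = 59737.65.
Real growth = 59737.65/43536.10 − 1 = 0.3721.

37.21%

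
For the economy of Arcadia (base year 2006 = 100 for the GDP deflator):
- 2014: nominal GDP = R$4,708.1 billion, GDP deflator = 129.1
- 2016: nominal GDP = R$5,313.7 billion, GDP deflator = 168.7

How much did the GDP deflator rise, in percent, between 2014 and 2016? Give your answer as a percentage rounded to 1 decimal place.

Price-level change = 168.7 / 129.1 − 1 = 0.3067.

30.7%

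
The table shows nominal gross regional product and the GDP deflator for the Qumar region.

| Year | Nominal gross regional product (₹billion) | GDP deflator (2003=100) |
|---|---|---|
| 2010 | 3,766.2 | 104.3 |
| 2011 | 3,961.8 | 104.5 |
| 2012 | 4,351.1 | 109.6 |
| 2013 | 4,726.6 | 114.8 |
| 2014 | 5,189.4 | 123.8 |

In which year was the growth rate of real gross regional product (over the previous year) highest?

2011: real = 3961.8/1.045 = 3791.20; growth vs 2010 (3610.93) = 4.99%.
2012: real = 4351.1/1.096 = 3969.98; growth vs 2011 (3791.20) = 4.72%.
2013: real = 4726.6/1.148 = 4117.25; growth vs 2012 (3969.98) = 3.71%.
2014: real = 5189.4/1.238 = 4191.76; growth vs 2013 (4117.25) = 1.81%.

2011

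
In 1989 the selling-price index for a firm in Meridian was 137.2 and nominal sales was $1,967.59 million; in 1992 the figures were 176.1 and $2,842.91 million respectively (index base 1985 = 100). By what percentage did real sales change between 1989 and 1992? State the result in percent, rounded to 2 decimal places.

Deflate each year: 1989 → 1967.59/1.372 = 1434.10; 1992 → 2842.91/1.761 = 1614.37.
So real sales changed by 1614.37/1434.10 − 1 = 0.1257, i.e. 12.57%.

12.57%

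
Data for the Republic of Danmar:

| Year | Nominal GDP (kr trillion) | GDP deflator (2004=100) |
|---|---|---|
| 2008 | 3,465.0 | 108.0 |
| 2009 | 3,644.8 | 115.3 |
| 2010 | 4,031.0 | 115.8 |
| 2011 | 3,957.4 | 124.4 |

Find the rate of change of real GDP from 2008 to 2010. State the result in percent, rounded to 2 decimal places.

Real GDP 2008 = 3465.0/1.080 = 3208.33.
Real GDP 2010 = 4031.0/1.158 = 3481.00.
Change = 3481.00/3208.33 − 1 = 0.0850.

8.50%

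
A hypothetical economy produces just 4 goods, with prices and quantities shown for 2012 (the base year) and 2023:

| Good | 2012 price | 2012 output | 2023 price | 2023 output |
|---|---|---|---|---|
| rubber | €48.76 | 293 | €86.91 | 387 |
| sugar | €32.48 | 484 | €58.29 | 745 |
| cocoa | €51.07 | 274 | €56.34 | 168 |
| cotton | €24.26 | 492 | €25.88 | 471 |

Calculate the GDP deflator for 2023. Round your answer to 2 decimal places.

Nominal GDP 2023 = 86.91·387 + 58.29·745 + 56.34·168 + 25.88·471 = 98714.82.
Real GDP 2023 (at 2012 prices) = 48.76·387 + 32.48·745 + 51.07·168 + 24.26·471 = 63073.94.
Deflator = Nominal/Real × 100 = 98714.82/63073.94 × 100 = 156.507.

156.51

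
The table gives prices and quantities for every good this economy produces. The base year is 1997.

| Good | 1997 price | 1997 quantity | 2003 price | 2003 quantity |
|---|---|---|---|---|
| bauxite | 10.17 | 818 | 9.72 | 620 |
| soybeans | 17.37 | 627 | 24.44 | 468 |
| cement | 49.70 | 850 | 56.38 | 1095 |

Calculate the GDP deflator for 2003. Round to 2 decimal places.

Nominal GDP 2003 = 9.72·620 + 24.44·468 + 56.38·1095 = 79200.42.
Real GDP 2003 (at 1997 prices) = 10.17·620 + 17.37·468 + 49.70·1095 = 68856.06.
Deflator = Nominal/Real × 100 = 79200.42/68856.06 × 100 = 115.023.

115.02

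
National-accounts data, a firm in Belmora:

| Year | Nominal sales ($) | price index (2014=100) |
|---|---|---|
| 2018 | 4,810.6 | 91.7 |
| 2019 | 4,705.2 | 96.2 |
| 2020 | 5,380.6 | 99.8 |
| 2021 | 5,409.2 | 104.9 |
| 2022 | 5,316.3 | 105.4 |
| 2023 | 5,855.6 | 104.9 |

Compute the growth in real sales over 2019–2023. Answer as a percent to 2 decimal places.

Real sales 2019 = 4705.2/0.962 = 4891.06.
Real sales 2023 = 5855.6/1.049 = 5582.08.
Change = 5582.08/4891.06 − 1 = 0.1413.

14.13%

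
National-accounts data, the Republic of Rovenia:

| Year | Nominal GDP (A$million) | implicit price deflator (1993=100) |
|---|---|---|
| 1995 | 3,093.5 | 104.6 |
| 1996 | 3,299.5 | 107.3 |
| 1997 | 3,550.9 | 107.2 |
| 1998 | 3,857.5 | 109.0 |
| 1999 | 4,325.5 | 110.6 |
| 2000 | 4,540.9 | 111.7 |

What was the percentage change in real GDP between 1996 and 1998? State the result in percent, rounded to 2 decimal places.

Real GDP 1996 = 3299.5/1.073 = 3075.02.
Real GDP 1998 = 3857.5/1.090 = 3538.99.
Change = 3538.99/3075.02 − 1 = 0.1509.

15.09%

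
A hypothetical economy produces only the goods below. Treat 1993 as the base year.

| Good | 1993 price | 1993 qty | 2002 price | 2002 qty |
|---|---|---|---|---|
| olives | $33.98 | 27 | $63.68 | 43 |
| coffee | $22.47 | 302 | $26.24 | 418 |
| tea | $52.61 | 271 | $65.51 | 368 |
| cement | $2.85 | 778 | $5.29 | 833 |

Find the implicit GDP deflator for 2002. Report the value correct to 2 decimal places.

129.56

Nominal GDP 2002 = 63.68·43 + 26.24·418 + 65.51·368 + 5.29·833 = 42220.81.
Real GDP 2002 (at 1993 prices) = 33.98·43 + 22.47·418 + 52.61·368 + 2.85·833 = 32588.13.
Deflator = Nominal/Real × 100 = 42220.81/32588.13 × 100 = 129.559.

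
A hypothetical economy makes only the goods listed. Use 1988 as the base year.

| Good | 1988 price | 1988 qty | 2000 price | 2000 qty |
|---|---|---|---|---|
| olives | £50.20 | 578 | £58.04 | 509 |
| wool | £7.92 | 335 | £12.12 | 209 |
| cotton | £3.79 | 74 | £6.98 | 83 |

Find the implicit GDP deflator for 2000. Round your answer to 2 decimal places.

118.65

Nominal GDP 2000 = 58.04·509 + 12.12·209 + 6.98·83 = 32654.78.
Real GDP 2000 (at 1988 prices) = 50.20·509 + 7.92·209 + 3.79·83 = 27521.65.
Deflator = Nominal/Real × 100 = 32654.78/27521.65 × 100 = 118.651.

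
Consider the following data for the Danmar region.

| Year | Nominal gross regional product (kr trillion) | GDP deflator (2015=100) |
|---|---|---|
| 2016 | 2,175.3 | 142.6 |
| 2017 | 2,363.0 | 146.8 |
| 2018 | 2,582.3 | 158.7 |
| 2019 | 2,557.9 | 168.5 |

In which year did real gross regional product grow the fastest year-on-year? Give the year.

2017

2017: real = 2363.0/1.468 = 1609.67; growth vs 2016 (1525.46) = 5.52%.
2018: real = 2582.3/1.587 = 1627.16; growth vs 2017 (1609.67) = 1.09%.
2019: real = 2557.9/1.685 = 1518.04; growth vs 2018 (1627.16) = -6.71%.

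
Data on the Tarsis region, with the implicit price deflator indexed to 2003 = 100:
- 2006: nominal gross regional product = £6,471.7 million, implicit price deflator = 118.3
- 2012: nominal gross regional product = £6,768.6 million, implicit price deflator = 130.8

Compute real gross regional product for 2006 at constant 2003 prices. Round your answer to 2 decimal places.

Real gross regional product = Nominal / (implicit price deflator/100) = 6471.7 / 1.183 = 5470.58.

£5,470.58 million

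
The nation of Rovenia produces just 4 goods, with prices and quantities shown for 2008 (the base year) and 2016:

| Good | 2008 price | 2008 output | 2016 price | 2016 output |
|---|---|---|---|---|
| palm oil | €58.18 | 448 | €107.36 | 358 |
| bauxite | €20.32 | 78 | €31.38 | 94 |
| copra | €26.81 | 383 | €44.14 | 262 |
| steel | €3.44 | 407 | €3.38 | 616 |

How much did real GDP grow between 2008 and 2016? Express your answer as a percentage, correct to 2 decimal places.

-18.91%

Real GDP 2008 = Nominal GDP 2008 = 58.18·448 + 20.32·78 + 26.81·383 + 3.44·407 = 39317.91.
Real GDP 2016 (at 2008 prices) = 58.18·358 + 20.32·94 + 26.81·262 + 3.44·616 = 31881.78.
Real growth = 31881.78/39317.91 − 1 = -0.1891.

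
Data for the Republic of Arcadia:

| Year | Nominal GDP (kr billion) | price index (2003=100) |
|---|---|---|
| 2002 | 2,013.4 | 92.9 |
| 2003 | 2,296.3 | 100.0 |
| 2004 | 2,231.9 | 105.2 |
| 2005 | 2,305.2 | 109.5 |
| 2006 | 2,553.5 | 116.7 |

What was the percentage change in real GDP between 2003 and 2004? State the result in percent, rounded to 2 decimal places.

Real GDP 2003 = 2296.3/1.000 = 2296.30.
Real GDP 2004 = 2231.9/1.052 = 2121.58.
Change = 2121.58/2296.30 − 1 = -0.0761.

-7.61%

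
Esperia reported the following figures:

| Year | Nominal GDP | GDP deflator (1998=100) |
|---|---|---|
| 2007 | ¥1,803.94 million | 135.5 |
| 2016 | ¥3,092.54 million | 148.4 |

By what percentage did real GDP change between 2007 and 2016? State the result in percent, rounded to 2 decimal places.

56.53%

Real GDP 2007 = 1803.94 / 1.355 = 1331.32.
Real GDP 2016 = 3092.54 / 1.484 = 2083.92.
Real growth = 2083.92 / 1331.32 − 1 = 0.5653.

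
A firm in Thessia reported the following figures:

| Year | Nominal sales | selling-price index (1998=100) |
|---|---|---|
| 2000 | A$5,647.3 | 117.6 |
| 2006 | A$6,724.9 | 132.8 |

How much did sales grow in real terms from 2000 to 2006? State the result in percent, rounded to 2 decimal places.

5.45%

Real sales 2000 = 5647.3 / 1.176 = 4802.13.
Real sales 2006 = 6724.9 / 1.328 = 5063.93.
Real growth = 5063.93 / 4802.13 − 1 = 0.0545.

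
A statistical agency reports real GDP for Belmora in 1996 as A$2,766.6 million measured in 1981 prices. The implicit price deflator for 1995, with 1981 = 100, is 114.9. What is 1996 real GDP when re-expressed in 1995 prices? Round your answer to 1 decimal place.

Real GDP in 1995 prices = Real GDP in 1981 prices × (P_1995/P_1981) = 2766.6 × 1.149 = 3178.82.

A$3,178.8 million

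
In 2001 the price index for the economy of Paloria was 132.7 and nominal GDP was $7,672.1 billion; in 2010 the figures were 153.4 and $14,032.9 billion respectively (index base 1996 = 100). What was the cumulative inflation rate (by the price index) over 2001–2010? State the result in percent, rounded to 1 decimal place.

15.6%

Price-level change = 153.4 / 132.7 − 1 = 0.1560.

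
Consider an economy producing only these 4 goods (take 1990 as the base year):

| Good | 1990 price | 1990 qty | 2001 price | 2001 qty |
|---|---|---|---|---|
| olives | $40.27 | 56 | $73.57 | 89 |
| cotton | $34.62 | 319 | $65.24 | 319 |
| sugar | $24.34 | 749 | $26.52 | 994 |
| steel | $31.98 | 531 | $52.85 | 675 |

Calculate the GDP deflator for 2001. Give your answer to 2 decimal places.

Nominal GDP 2001 = 73.57·89 + 65.24·319 + 26.52·994 + 52.85·675 = 89393.92.
Real GDP 2001 (at 1990 prices) = 40.27·89 + 34.62·319 + 24.34·994 + 31.98·675 = 60408.27.
Deflator = Nominal/Real × 100 = 89393.92/60408.27 × 100 = 147.983.

147.98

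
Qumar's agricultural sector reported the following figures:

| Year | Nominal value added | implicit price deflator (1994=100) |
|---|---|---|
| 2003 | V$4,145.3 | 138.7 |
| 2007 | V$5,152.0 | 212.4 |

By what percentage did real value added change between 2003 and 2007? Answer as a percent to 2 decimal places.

-18.84%

Real value added 2003 = 4145.3 / 1.387 = 2988.68.
Real value added 2007 = 5152.0 / 2.124 = 2425.61.
Real growth = 2425.61 / 2988.68 − 1 = -0.1884.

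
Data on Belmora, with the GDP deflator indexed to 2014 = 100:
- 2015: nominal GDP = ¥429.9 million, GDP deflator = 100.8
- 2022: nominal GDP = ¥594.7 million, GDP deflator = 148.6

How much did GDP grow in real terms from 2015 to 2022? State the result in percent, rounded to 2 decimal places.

-6.16%

Real GDP 2015 = 429.9 / 1.008 = 426.49.
Real GDP 2022 = 594.7 / 1.486 = 400.20.
Real growth = 400.20 / 426.49 − 1 = -0.0616.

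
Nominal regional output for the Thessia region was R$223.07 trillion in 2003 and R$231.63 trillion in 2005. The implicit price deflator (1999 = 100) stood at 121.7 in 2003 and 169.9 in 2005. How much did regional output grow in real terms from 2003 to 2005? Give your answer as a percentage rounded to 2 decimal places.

-25.62%

Real regional output 2003 = 223.07 / 1.217 = 183.29.
Real regional output 2005 = 231.63 / 1.699 = 136.33.
Real growth = 136.33 / 183.29 − 1 = -0.2562.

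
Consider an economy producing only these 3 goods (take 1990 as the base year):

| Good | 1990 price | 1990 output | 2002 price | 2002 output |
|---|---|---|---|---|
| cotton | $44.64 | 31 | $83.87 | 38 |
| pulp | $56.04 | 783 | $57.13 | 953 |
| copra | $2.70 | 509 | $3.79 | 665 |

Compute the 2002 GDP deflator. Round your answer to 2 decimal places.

Nominal GDP 2002 = 83.87·38 + 57.13·953 + 3.79·665 = 60152.30.
Real GDP 2002 (at 1990 prices) = 44.64·38 + 56.04·953 + 2.70·665 = 56897.94.
Deflator = Nominal/Real × 100 = 60152.30/56897.94 × 100 = 105.720.

105.72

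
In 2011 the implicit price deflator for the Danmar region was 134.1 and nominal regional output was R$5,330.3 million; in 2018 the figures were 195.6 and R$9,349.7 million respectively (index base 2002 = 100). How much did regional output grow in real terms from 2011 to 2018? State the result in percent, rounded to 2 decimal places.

20.26%

Deflate each year: 2011 → 5330.3/1.341 = 3974.87; 2018 → 9349.7/1.956 = 4780.01.
So real regional output changed by 4780.01/3974.87 − 1 = 0.2026, i.e. 20.26%.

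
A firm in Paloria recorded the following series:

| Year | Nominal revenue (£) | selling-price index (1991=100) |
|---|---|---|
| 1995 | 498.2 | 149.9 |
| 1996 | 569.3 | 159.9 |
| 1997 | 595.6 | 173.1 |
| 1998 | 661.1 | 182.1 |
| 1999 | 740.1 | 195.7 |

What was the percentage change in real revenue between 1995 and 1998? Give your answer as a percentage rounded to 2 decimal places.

9.23%

Real revenue 1995 = 498.2/1.499 = 332.35.
Real revenue 1998 = 661.1/1.821 = 363.04.
Change = 363.04/332.35 − 1 = 0.0923.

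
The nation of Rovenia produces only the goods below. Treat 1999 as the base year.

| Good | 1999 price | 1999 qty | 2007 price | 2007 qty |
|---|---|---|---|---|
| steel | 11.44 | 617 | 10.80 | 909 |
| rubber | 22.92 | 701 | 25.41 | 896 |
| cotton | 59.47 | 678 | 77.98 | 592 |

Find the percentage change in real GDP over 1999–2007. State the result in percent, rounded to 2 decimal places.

Real GDP 1999 = Nominal GDP 1999 = 11.44·617 + 22.92·701 + 59.47·678 = 63446.06.
Real GDP 2007 (at 1999 prices) = 11.44·909 + 22.92·896 + 59.47·592 = 66141.52.
Real growth = 66141.52/63446.06 − 1 = 0.0425.

4.25%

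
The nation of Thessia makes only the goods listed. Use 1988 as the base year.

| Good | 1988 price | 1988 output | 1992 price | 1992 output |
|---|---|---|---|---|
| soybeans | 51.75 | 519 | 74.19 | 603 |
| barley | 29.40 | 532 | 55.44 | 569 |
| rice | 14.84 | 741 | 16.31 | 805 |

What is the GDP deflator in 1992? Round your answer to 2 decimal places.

Nominal GDP 1992 = 74.19·603 + 55.44·569 + 16.31·805 = 89411.48.
Real GDP 1992 (at 1988 prices) = 51.75·603 + 29.40·569 + 14.84·805 = 59880.05.
Deflator = Nominal/Real × 100 = 89411.48/59880.05 × 100 = 149.318.

149.32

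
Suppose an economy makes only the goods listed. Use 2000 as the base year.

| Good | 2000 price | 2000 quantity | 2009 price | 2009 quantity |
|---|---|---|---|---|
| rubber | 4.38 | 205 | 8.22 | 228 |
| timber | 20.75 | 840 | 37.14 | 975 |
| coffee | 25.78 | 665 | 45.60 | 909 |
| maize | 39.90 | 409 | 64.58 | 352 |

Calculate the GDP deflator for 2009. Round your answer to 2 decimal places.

174.20

Nominal GDP 2009 = 8.22·228 + 37.14·975 + 45.60·909 + 64.58·352 = 102268.22.
Real GDP 2009 (at 2000 prices) = 4.38·228 + 20.75·975 + 25.78·909 + 39.90·352 = 58708.71.
Deflator = Nominal/Real × 100 = 102268.22/58708.71 × 100 = 174.196.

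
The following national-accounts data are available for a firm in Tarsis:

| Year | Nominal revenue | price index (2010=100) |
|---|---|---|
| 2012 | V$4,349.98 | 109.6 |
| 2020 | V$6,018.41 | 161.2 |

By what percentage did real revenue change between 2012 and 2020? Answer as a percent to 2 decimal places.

-5.93%

Deflate each year: 2012 → 4349.98/1.096 = 3968.96; 2020 → 6018.41/1.612 = 3733.50.
So real revenue changed by 3733.50/3968.96 − 1 = -0.0593, i.e. -5.93%.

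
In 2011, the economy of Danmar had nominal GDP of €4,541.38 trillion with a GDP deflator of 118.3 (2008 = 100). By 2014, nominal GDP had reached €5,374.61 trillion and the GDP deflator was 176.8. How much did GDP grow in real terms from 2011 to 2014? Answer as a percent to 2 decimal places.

Real GDP 2011 = 4541.38 / 1.183 = 3838.87.
Real GDP 2014 = 5374.61 / 1.768 = 3039.94.
Real growth = 3039.94 / 3838.87 − 1 = -0.2081.

-20.81%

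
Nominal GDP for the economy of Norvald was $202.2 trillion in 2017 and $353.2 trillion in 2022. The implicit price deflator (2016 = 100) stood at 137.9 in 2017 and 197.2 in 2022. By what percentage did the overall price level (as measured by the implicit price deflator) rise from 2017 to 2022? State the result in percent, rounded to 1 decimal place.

43.0%

Price-level change = 197.2 / 137.9 − 1 = 0.4300.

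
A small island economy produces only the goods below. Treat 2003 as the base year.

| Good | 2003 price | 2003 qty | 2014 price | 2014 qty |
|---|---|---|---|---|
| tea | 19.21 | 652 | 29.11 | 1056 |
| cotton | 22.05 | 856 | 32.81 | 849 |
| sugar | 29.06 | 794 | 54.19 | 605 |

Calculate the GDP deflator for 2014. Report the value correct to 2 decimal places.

Nominal GDP 2014 = 29.11·1056 + 32.81·849 + 54.19·605 = 91380.80.
Real GDP 2014 (at 2003 prices) = 19.21·1056 + 22.05·849 + 29.06·605 = 56587.51.
Deflator = Nominal/Real × 100 = 91380.80/56587.51 × 100 = 161.486.

161.49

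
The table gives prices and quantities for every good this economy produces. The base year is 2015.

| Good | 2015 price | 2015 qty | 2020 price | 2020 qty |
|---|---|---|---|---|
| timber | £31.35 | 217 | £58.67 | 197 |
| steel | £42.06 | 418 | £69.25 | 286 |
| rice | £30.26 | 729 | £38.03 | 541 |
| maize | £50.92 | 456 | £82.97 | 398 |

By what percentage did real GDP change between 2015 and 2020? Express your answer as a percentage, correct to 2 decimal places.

-21.28%

Real GDP 2015 = Nominal GDP 2015 = 31.35·217 + 42.06·418 + 30.26·729 + 50.92·456 = 69663.09.
Real GDP 2020 (at 2015 prices) = 31.35·197 + 42.06·286 + 30.26·541 + 50.92·398 = 54841.93.
Real growth = 54841.93/69663.09 − 1 = -0.2128.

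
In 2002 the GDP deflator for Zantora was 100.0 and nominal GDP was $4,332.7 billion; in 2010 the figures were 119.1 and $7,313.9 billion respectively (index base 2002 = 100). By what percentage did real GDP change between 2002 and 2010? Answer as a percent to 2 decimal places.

41.74%

Deflate each year: 2002 → 4332.7/1.000 = 4332.70; 2010 → 7313.9/1.191 = 6140.97.
So real GDP changed by 6140.97/4332.70 − 1 = 0.4174, i.e. 41.74%.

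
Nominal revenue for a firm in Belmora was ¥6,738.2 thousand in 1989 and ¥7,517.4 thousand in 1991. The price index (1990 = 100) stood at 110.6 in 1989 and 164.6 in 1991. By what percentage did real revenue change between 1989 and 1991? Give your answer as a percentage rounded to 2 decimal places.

-25.04%

Deflate each year: 1989 → 6738.2/1.106 = 6092.41; 1991 → 7517.4/1.646 = 4567.07.
So real revenue changed by 4567.07/6092.41 − 1 = -0.2504, i.e. -25.04%.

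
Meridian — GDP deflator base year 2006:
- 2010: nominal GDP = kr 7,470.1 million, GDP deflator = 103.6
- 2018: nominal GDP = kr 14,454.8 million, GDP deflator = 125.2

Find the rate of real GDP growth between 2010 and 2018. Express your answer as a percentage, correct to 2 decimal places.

60.12%

Deflate each year: 2010 → 7470.1/1.036 = 7210.52; 2018 → 14454.8/1.252 = 11545.37.
So real GDP changed by 11545.37/7210.52 − 1 = 0.6012, i.e. 60.12%.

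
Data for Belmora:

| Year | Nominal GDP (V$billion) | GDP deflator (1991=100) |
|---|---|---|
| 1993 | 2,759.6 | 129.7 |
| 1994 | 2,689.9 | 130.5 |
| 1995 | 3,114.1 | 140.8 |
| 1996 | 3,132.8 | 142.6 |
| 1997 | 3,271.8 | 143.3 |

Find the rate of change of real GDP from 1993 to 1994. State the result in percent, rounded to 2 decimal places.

Real GDP 1993 = 2759.6/1.297 = 2127.68.
Real GDP 1994 = 2689.9/1.305 = 2061.23.
Change = 2061.23/2127.68 − 1 = -0.0312.

-3.12%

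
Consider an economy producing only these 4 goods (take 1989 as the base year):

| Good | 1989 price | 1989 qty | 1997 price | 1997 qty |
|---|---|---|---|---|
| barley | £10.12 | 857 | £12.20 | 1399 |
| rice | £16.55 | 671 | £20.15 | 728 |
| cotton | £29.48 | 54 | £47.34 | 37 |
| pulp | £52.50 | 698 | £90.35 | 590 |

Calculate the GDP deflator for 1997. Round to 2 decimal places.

148.95

Nominal GDP 1997 = 12.20·1399 + 20.15·728 + 47.34·37 + 90.35·590 = 86795.08.
Real GDP 1997 (at 1989 prices) = 10.12·1399 + 16.55·728 + 29.48·37 + 52.50·590 = 58272.04.
Deflator = Nominal/Real × 100 = 86795.08/58272.04 × 100 = 148.948.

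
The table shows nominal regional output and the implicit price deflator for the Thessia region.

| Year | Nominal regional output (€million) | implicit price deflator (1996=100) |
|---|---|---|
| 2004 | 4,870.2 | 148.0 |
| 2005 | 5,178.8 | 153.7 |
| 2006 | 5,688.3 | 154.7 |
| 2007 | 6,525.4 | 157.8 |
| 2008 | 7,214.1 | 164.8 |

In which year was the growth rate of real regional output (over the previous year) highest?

2007

2005: real = 5178.8/1.537 = 3369.42; growth vs 2004 (3290.68) = 2.39%.
2006: real = 5688.3/1.547 = 3676.99; growth vs 2005 (3369.42) = 9.13%.
2007: real = 6525.4/1.578 = 4135.23; growth vs 2006 (3676.99) = 12.46%.
2008: real = 7214.1/1.648 = 4377.49; growth vs 2007 (4135.23) = 5.86%.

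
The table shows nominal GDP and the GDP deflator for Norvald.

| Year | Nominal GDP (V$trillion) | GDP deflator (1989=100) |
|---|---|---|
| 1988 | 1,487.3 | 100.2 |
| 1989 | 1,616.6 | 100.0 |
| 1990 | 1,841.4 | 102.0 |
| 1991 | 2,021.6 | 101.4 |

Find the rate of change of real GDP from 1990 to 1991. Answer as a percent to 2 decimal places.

Real GDP 1990 = 1841.4/1.020 = 1805.29.
Real GDP 1991 = 2021.6/1.014 = 1993.69.
Change = 1993.69/1805.29 − 1 = 0.1044.

10.44%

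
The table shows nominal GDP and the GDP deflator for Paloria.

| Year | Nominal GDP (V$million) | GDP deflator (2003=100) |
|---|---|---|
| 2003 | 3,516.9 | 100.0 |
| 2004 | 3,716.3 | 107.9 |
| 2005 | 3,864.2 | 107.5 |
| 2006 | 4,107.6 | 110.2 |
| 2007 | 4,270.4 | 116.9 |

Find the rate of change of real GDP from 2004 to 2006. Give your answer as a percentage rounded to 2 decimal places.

8.22%

Real GDP 2004 = 3716.3/1.079 = 3444.21.
Real GDP 2006 = 4107.6/1.102 = 3727.40.
Change = 3727.40/3444.21 − 1 = 0.0822.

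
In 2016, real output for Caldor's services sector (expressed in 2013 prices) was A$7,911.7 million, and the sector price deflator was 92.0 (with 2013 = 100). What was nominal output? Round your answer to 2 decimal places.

Nominal output = Real × (sector price deflator/100) = 7911.7 × 0.920 = 7278.76.

A$7,278.76 million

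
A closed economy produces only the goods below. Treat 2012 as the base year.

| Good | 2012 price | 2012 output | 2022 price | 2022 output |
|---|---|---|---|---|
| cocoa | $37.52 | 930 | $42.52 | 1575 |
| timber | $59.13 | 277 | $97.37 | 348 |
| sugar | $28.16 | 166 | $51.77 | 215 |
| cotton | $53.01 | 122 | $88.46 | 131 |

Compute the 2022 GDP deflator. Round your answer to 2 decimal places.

133.35

Nominal GDP 2022 = 42.52·1575 + 97.37·348 + 51.77·215 + 88.46·131 = 123572.57.
Real GDP 2022 (at 2012 prices) = 37.52·1575 + 59.13·348 + 28.16·215 + 53.01·131 = 92669.95.
Deflator = Nominal/Real × 100 = 123572.57/92669.95 × 100 = 133.347.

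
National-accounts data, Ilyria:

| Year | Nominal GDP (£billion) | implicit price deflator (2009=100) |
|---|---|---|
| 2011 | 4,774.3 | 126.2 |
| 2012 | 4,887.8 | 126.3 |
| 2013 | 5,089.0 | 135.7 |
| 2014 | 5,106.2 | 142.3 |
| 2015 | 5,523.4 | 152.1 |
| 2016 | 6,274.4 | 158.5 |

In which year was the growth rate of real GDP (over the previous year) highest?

2016

2012: real = 4887.8/1.263 = 3869.99; growth vs 2011 (3783.12) = 2.30%.
2013: real = 5089.0/1.357 = 3750.18; growth vs 2012 (3869.99) = -3.10%.
2014: real = 5106.2/1.423 = 3588.33; growth vs 2013 (3750.18) = -4.32%.
2015: real = 5523.4/1.521 = 3631.43; growth vs 2014 (3588.33) = 1.20%.
2016: real = 6274.4/1.585 = 3958.61; growth vs 2015 (3631.43) = 9.01%.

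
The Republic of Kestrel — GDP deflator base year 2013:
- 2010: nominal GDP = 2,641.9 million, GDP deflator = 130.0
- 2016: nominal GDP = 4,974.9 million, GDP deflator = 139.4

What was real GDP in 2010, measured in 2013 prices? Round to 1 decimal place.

2,032.2 million

Real GDP = Nominal / (GDP deflator/100) = 2641.9 / 1.300 = 2032.23.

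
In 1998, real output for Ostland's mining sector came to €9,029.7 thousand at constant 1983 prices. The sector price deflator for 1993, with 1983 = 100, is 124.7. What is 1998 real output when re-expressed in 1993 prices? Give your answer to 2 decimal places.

€11,260.04 thousand

Real output in 1993 prices = Real output in 1983 prices × (P_1993/P_1983) = 9029.7 × 1.247 = 11260.04.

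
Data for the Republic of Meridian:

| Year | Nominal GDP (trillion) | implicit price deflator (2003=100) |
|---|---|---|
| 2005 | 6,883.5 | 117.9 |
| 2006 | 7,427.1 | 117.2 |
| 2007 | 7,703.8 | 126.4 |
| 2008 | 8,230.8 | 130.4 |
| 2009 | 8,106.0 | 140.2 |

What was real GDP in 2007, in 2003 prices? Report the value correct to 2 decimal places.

6,094.78 trillion

Real GDP 2007 = 7703.8 / 1.264 = 6094.78.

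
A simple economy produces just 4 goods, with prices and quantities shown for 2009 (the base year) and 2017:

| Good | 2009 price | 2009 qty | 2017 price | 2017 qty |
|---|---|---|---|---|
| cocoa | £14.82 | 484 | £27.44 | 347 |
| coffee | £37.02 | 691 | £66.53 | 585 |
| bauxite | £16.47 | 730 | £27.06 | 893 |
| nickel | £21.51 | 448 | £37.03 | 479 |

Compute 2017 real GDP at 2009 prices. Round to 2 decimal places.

£51810.24

Real GDP 2017 = Σ (p_2009 × q_2017) = 14.82·347 + 37.02·585 + 16.47·893 + 21.51·479 = 51810.24.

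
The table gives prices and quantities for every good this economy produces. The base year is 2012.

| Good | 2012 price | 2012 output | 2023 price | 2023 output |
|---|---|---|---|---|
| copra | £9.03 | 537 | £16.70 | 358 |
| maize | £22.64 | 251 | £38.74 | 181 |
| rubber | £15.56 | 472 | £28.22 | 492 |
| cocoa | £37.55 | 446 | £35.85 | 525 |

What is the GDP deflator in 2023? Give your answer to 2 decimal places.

131.69

Nominal GDP 2023 = 16.70·358 + 38.74·181 + 28.22·492 + 35.85·525 = 45696.03.
Real GDP 2023 (at 2012 prices) = 9.03·358 + 22.64·181 + 15.56·492 + 37.55·525 = 34699.85.
Deflator = Nominal/Real × 100 = 45696.03/34699.85 × 100 = 131.689.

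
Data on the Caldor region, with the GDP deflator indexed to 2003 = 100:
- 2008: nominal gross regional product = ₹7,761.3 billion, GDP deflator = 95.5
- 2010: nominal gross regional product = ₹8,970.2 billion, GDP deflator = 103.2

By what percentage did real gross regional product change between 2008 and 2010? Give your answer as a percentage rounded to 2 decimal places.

6.95%

Real gross regional product 2008 = 7761.3 / 0.955 = 8127.02.
Real gross regional product 2010 = 8970.2 / 1.032 = 8692.05.
Real growth = 8692.05 / 8127.02 − 1 = 0.0695.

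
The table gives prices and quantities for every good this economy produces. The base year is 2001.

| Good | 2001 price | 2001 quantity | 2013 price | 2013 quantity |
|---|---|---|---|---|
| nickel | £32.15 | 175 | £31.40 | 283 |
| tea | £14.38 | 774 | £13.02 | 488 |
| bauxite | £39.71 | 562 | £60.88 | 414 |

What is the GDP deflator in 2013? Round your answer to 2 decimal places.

124.23

Nominal GDP 2013 = 31.40·283 + 13.02·488 + 60.88·414 = 40444.28.
Real GDP 2013 (at 2001 prices) = 32.15·283 + 14.38·488 + 39.71·414 = 32555.83.
Deflator = Nominal/Real × 100 = 40444.28/32555.83 × 100 = 124.231.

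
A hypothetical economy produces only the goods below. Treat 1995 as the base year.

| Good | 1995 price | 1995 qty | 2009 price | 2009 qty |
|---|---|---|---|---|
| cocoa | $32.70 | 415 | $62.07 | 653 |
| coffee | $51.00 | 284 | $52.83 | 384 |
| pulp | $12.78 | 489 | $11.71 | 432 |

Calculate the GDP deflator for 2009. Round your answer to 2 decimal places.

Nominal GDP 2009 = 62.07·653 + 52.83·384 + 11.71·432 = 65877.15.
Real GDP 2009 (at 1995 prices) = 32.70·653 + 51.00·384 + 12.78·432 = 46458.06.
Deflator = Nominal/Real × 100 = 65877.15/46458.06 × 100 = 141.799.

141.80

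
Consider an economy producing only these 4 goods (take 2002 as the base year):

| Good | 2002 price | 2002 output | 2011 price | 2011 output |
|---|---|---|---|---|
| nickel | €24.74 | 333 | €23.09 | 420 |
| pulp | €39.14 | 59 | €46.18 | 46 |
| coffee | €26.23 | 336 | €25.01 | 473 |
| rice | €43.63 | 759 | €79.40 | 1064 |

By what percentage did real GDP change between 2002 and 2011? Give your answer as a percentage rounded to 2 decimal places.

35.34%

Real GDP 2002 = Nominal GDP 2002 = 24.74·333 + 39.14·59 + 26.23·336 + 43.63·759 = 52476.13.
Real GDP 2011 (at 2002 prices) = 24.74·420 + 39.14·46 + 26.23·473 + 43.63·1064 = 71020.35.
Real growth = 71020.35/52476.13 − 1 = 0.3534.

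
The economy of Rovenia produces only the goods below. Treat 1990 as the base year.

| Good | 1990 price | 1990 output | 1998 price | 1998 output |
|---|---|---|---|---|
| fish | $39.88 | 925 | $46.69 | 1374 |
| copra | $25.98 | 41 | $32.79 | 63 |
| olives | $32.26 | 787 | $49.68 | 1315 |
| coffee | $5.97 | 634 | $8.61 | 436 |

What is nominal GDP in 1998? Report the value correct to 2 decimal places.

$135300.99

Nominal GDP 1998 = Σ (p_1998 × q_1998) = 46.69·1374 + 32.79·63 + 49.68·1315 + 8.61·436 = 135300.99.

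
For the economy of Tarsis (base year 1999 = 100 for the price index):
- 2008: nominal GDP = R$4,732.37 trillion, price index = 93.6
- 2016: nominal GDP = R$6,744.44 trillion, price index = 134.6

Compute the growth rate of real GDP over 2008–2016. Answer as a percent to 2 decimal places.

-0.89%

Deflate each year: 2008 → 4732.37/0.936 = 5055.95; 2016 → 6744.44/1.346 = 5010.73.
So real GDP changed by 5010.73/5055.95 − 1 = -0.0089, i.e. -0.89%.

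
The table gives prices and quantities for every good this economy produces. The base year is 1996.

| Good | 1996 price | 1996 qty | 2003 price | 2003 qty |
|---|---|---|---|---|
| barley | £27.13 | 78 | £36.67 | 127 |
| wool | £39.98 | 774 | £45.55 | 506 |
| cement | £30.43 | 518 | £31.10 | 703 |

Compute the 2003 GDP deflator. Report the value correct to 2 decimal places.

Nominal GDP 2003 = 36.67·127 + 45.55·506 + 31.10·703 = 49568.69.
Real GDP 2003 (at 1996 prices) = 27.13·127 + 39.98·506 + 30.43·703 = 45067.68.
Deflator = Nominal/Real × 100 = 49568.69/45067.68 × 100 = 109.987.

109.99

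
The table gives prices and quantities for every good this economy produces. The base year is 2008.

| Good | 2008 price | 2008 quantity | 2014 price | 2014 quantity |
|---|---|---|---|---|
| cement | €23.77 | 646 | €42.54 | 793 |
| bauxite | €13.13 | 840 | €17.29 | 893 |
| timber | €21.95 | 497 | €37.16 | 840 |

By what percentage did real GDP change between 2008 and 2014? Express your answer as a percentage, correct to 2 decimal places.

Real GDP 2008 = Nominal GDP 2008 = 23.77·646 + 13.13·840 + 21.95·497 = 37293.77.
Real GDP 2014 (at 2008 prices) = 23.77·793 + 13.13·893 + 21.95·840 = 49012.70.
Real growth = 49012.70/37293.77 − 1 = 0.3142.

31.42%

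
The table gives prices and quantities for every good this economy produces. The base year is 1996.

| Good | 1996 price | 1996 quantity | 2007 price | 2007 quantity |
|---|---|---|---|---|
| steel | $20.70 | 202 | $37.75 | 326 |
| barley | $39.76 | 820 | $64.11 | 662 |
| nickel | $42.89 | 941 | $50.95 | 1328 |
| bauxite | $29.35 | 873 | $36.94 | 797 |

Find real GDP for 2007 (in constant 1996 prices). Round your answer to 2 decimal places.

Real GDP 2007 = Σ (p_1996 × q_2007) = 20.70·326 + 39.76·662 + 42.89·1328 + 29.35·797 = 113419.19.

$113419.19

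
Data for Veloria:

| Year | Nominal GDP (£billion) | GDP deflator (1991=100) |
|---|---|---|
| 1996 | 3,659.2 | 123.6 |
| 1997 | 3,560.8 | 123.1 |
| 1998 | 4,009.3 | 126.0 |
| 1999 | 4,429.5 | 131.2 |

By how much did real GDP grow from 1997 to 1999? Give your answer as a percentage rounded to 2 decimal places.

16.72%

Real GDP 1997 = 3560.8/1.231 = 2892.61.
Real GDP 1999 = 4429.5/1.312 = 3376.14.
Change = 3376.14/2892.61 − 1 = 0.1672.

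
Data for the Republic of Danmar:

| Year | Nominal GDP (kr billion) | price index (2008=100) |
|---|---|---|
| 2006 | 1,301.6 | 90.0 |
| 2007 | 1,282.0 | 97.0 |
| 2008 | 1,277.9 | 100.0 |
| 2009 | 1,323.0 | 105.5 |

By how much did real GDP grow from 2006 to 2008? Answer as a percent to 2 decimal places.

-11.64%

Real GDP 2006 = 1301.6/0.900 = 1446.22.
Real GDP 2008 = 1277.9/1.000 = 1277.90.
Change = 1277.90/1446.22 − 1 = -0.1164.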